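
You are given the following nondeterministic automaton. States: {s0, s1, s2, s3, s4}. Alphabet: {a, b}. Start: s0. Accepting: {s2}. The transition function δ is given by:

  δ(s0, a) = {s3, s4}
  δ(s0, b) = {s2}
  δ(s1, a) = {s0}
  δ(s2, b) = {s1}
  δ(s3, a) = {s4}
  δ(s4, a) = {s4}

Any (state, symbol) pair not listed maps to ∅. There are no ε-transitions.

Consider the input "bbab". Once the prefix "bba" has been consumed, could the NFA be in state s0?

Yes

Start in {s0}.
Read 'b': s0→{s2}; now {s2}.
Read 'b': s2→{s1}; now {s1}.
Read 'a': s1→{s0}; now {s0}.
State s0 is in {s0}.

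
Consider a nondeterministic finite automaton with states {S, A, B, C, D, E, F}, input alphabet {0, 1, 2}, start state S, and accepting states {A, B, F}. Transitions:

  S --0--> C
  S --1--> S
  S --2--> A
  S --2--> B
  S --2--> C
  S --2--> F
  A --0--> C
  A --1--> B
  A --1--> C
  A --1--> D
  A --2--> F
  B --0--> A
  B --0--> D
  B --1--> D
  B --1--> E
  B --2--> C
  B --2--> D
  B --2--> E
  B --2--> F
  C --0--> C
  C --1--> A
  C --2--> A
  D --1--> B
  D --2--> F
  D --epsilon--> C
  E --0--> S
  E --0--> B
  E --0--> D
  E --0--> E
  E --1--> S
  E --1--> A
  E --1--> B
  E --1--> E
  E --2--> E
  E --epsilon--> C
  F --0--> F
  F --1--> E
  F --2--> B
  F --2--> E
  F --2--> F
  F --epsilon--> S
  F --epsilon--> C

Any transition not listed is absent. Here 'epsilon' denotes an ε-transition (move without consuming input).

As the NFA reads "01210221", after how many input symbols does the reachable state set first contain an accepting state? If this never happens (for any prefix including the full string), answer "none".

2

Start in {S}.
Read '0': S→{C}; now {C}.
Read '1': C→{A}; now {A}.
None of the earlier sets intersect F, but {A} does.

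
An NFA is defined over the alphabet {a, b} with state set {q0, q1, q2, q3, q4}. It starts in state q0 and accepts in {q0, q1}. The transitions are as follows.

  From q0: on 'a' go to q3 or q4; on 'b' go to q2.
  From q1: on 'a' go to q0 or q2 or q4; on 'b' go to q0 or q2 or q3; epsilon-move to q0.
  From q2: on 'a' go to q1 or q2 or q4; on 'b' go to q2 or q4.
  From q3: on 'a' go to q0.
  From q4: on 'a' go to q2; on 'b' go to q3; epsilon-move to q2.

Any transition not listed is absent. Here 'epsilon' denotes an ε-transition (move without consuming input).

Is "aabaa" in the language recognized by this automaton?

Yes

Start in {q0}.
Read 'a': q0→{q3, q4}; union {q3, q4}; ε-closure = {q2, q3, q4}.
Read 'a': q2→{q1, q2, q4}, q3→{q0}, q4→{q2}; now {q0, q1, q2, q4}.
Read 'b': q0→{q2}, q1→{q0, q2, q3}, q2→{q2, q4}, q4→{q3}; now {q0, q2, q3, q4}.
Read 'a': q0→{q3, q4}, q2→{q1, q2, q4}, q3→{q0}, q4→{q2}; now {q0, q1, q2, q3, q4}.
Read 'a': q0→{q3, q4}, q1→{q0, q2, q4}, q2→{q1, q2, q4}, q3→{q0}, q4→{q2}; now {q0, q1, q2, q3, q4}.
The final set {q0, q1, q2, q3, q4} contains the accepting states q0, q1.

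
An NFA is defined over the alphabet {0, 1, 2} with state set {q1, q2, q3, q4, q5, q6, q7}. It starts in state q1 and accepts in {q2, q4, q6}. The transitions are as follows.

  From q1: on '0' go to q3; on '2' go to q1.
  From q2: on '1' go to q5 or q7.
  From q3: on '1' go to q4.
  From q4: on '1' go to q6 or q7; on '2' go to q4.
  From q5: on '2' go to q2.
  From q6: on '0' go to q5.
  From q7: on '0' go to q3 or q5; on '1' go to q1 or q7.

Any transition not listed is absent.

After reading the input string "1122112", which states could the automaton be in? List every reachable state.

Start in {q1}.
Read '1': q1→∅; now ∅.
The set is empty and remains empty for the remaining 6 symbols.

∅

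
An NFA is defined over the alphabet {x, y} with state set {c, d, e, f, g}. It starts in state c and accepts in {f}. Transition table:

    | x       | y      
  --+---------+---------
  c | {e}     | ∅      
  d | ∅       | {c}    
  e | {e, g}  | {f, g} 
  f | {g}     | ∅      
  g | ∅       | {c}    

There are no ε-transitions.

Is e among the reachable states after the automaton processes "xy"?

No

Start in {c}.
Read 'x': {c} → {e}.
Read 'y': {e} → {f, g}.
State e is not in {f, g}.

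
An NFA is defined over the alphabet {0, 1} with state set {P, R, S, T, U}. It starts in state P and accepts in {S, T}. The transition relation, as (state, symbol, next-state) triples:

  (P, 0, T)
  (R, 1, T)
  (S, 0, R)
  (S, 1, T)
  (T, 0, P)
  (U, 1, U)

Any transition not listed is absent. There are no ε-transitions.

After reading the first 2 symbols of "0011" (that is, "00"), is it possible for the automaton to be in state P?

Start in {P}.
Read '0': P→{T}; now {T}.
Read '0': T→{P}; now {P}.
State P is in {P}.

Yes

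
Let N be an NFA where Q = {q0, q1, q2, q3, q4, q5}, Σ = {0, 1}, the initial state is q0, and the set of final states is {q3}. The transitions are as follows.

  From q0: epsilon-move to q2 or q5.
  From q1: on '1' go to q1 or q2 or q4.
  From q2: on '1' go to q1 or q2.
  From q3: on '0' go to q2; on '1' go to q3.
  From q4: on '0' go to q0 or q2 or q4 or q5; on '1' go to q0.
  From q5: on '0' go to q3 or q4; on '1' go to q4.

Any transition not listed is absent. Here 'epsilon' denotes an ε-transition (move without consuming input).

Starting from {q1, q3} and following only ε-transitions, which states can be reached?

{q1, q3}

Begin with {q1, q3}.
No ε-moves leave this set, so the closure equals the set itself.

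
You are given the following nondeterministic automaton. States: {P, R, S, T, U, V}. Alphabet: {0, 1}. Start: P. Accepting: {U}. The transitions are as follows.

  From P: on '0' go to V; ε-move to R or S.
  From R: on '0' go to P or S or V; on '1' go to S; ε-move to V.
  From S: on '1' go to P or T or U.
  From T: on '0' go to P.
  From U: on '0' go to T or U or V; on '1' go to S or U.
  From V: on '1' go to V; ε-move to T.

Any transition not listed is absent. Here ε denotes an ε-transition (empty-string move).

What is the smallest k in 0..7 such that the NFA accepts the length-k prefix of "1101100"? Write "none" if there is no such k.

Start: ε-closure({P}) = {P, R, S, T, V}.
Read '1': P→∅, R→{S}, S→{P, T, U}, T→∅, V→{V}; union {P, S, T, U, V}; ε-closure = {P, R, S, T, U, V}.
None of the earlier sets intersect F, but {P, R, S, T, U, V} does.

1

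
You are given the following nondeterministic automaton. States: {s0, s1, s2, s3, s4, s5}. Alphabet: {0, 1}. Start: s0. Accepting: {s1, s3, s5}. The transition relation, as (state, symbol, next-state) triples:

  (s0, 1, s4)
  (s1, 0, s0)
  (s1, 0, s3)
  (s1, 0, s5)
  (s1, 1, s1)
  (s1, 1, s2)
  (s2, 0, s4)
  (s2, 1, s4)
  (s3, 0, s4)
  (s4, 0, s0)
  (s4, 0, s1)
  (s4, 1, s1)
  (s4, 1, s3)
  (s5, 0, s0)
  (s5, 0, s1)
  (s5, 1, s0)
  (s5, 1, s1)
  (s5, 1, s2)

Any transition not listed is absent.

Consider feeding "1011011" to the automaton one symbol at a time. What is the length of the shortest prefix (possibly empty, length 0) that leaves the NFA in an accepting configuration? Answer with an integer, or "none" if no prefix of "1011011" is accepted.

2

Start in {s0}.
Read '1': s0→{s4}; now {s4}.
Read '0': s4→{s0, s1}; now {s0, s1}.
None of the earlier sets intersect F, but {s0, s1} does.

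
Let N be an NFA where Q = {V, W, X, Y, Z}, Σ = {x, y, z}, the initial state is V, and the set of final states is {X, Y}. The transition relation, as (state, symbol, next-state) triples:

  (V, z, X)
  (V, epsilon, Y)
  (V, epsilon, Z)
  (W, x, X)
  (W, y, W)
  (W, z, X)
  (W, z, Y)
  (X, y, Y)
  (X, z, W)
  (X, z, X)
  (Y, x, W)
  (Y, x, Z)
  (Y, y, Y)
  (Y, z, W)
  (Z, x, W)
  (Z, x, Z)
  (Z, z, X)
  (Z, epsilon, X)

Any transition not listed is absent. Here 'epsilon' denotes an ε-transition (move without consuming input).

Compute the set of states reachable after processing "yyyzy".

Start: ε-closure({V}) = {V, X, Y, Z}.
Read 'y': {V, X, Y, Z} → {Y}.
Read 'y': {Y} → {Y}.
Read 'y': {Y} → {Y}.
Read 'z': {Y} → {W}.
Read 'y': {W} → {W}.

{W}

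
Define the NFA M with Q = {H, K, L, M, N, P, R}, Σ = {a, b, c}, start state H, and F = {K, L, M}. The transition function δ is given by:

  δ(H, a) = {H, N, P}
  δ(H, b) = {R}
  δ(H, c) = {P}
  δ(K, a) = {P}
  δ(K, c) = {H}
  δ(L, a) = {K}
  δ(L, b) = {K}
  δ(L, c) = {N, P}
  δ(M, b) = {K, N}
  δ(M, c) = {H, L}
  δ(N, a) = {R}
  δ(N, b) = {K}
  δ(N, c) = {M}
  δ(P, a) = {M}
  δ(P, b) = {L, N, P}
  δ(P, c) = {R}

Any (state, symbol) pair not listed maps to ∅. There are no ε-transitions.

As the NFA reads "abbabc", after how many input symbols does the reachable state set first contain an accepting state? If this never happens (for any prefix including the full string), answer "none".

Start in {H}.
Read 'a': H→{H, N, P}; now {H, N, P}.
Read 'b': H→{R}, N→{K}, P→{L, N, P}; now {K, L, N, P, R}.
None of the earlier sets intersect F, but {K, L, N, P, R} does.

2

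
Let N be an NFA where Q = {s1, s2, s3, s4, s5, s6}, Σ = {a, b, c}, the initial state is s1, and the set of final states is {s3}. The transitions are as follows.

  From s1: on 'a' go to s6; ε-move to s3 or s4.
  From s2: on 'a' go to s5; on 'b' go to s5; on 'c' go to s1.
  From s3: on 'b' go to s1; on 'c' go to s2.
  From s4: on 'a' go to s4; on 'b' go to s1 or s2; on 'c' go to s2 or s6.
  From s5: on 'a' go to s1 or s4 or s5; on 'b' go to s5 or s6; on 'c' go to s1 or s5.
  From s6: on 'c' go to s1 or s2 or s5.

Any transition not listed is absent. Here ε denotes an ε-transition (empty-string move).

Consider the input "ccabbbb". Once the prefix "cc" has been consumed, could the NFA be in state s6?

No

Start: ε-closure({s1}) = {s1, s3, s4}.
Read 'c': s1→∅, s3→{s2}, s4→{s2, s6}; now {s2, s6}.
Read 'c': s2→{s1}, s6→{s1, s2, s5}; union {s1, s2, s5}; ε-closure = {s1, s2, s3, s4, s5}.
State s6 is not in {s1, s2, s3, s4, s5}.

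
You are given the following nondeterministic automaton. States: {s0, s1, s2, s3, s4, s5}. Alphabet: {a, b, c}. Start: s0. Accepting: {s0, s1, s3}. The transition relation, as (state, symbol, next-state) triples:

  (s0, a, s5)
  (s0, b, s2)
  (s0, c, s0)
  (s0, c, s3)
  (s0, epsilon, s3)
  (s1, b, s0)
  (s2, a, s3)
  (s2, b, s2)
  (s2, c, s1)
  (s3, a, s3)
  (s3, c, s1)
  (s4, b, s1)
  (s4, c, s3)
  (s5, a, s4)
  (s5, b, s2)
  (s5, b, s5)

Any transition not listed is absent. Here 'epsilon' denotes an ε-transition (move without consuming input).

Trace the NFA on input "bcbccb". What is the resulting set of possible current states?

{s0, s2, s3}

Start: ε-closure({s0}) = {s0, s3}.
Read 'b': {s0, s3} → {s2}.
Read 'c': {s2} → {s1}.
Read 'b': {s1} → {s0, s3}.
Read 'c': {s0, s3} → {s0, s1, s3}.
Read 'c': {s0, s1, s3} → {s0, s1, s3}.
Read 'b': {s0, s1, s3} → {s0, s2, s3}.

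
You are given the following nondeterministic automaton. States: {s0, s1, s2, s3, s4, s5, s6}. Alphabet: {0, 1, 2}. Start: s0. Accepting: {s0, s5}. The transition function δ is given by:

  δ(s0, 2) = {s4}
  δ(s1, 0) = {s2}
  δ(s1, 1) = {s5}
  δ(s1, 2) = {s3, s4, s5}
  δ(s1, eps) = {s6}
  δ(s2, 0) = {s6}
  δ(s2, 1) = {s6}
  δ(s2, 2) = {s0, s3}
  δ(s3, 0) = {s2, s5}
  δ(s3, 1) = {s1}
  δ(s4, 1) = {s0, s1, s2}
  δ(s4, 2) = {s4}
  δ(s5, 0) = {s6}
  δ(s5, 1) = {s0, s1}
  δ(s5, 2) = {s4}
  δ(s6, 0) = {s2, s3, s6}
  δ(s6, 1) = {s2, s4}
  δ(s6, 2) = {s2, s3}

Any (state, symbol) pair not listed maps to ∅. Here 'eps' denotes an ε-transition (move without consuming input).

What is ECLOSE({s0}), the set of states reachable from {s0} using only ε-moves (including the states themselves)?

Begin with {s0}.
No ε-moves leave this set, so the closure equals the set itself.

{s0}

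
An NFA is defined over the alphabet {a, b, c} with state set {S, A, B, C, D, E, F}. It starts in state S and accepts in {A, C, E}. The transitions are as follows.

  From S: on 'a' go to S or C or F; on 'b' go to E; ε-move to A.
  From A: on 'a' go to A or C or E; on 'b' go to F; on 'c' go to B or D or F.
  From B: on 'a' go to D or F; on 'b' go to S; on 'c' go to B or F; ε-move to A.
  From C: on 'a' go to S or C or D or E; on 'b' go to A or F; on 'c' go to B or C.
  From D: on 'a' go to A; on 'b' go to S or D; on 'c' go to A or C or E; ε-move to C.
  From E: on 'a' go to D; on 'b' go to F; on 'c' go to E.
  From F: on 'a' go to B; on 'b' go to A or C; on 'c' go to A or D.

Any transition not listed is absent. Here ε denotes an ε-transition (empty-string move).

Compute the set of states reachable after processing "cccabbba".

{S, A, B, C, D, E, F}

Start: ε-closure({S}) = {S, A}.
Read 'c': S→∅, A→{B, D, F}; union {B, D, F}; ε-closure = {A, B, C, D, F}.
Read 'c': A→{B, D, F}, B→{B, F}, C→{B, C}, D→{A, C, E}, F→{A, D}; now {A, B, C, D, E, F}.
Read 'c': A→{B, D, F}, B→{B, F}, C→{B, C}, D→{A, C, E}, E→{E}, F→{A, D}; now {A, B, C, D, E, F}.
Read 'a': A→{A, C, E}, B→{D, F}, C→{S, C, D, E}, D→{A}, E→{D}, F→{B}; now {S, A, B, C, D, E, F}.
Read 'b': S→{E}, A→{F}, B→{S}, C→{A, F}, D→{S, D}, E→{F}, F→{A, C}; now {S, A, C, D, E, F}.
Read 'b': S→{E}, A→{F}, C→{A, F}, D→{S, D}, E→{F}, F→{A, C}; now {S, A, C, D, E, F}.
Read 'b': S→{E}, A→{F}, C→{A, F}, D→{S, D}, E→{F}, F→{A, C}; now {S, A, C, D, E, F}.
Read 'a': S→{S, C, F}, A→{A, C, E}, C→{S, C, D, E}, D→{A}, E→{D}, F→{B}; now {S, A, B, C, D, E, F}.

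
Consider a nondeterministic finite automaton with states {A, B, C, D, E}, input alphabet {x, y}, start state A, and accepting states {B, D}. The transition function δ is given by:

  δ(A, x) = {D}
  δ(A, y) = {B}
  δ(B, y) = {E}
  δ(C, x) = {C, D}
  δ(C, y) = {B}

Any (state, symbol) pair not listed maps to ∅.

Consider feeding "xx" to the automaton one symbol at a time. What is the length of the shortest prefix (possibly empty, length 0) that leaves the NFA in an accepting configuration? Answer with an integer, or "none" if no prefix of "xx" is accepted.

Start in {A}.
Read 'x': {A} → {D}.
None of the earlier sets intersect F, but {D} does.

1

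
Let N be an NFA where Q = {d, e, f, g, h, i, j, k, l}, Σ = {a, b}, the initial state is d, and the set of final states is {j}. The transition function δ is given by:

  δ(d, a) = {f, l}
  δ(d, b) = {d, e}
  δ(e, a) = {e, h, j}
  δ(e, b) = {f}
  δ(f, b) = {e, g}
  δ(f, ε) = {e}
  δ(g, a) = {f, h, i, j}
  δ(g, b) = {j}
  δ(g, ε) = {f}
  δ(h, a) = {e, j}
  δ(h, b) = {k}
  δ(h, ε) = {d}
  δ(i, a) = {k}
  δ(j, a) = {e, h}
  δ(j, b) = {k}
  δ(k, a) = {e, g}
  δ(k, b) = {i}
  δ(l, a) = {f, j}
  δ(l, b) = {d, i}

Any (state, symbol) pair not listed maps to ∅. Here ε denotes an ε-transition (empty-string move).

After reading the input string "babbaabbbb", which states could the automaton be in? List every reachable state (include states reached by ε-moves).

{d, e, f, g, i, j, k}

Start in {d}.
Read 'b': d→{d, e}; now {d, e}.
Read 'a': d→{f, l}, e→{e, h, j}; union {e, f, h, j, l}; ε-closure = {d, e, f, h, j, l}.
Read 'b': d→{d, e}, e→{f}, f→{e, g}, h→{k}, j→{k}, l→{d, i}; now {d, e, f, g, i, k}.
Read 'b': d→{d, e}, e→{f}, f→{e, g}, g→{j}, i→∅, k→{i}; now {d, e, f, g, i, j}.
Read 'a': d→{f, l}, e→{e, h, j}, f→∅, g→{f, h, i, j}, i→{k}, j→{e, h}; union {e, f, h, i, j, k, l}; ε-closure = {d, e, f, h, i, j, k, l}.
Read 'a': d→{f, l}, e→{e, h, j}, f→∅, h→{e, j}, i→{k}, j→{e, h}, k→{e, g}, l→{f, j}; union {e, f, g, h, j, k, l}; ε-closure = {d, e, f, g, h, j, k, l}.
Read 'b': d→{d, e}, e→{f}, f→{e, g}, g→{j}, h→{k}, j→{k}, k→{i}, l→{d, i}; now {d, e, f, g, i, j, k}.
Read 'b': d→{d, e}, e→{f}, f→{e, g}, g→{j}, i→∅, j→{k}, k→{i}; now {d, e, f, g, i, j, k}.
Read 'b': d→{d, e}, e→{f}, f→{e, g}, g→{j}, i→∅, j→{k}, k→{i}; now {d, e, f, g, i, j, k}.
Read 'b': d→{d, e}, e→{f}, f→{e, g}, g→{j}, i→∅, j→{k}, k→{i}; now {d, e, f, g, i, j, k}.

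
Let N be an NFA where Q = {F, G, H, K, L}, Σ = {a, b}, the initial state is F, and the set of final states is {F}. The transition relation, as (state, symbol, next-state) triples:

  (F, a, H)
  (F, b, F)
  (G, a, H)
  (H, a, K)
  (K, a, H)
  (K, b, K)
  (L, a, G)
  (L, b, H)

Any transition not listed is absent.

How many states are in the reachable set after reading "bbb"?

1

Start in {F}.
Read 'b': F→{F}; now {F}.
Read 'b': F→{F}; now {F}.
Read 'b': F→{F}; now {F}.
That set has 1 state.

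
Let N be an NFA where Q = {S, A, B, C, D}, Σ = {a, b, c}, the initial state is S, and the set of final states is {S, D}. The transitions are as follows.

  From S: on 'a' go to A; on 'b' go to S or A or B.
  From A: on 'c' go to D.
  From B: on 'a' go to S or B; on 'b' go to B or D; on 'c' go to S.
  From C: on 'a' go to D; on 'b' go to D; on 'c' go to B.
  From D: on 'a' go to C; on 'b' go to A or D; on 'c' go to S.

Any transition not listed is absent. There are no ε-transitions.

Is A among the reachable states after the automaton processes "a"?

Start in {S}.
Read 'a': {S} → {A}.
State A is in {A}.

Yes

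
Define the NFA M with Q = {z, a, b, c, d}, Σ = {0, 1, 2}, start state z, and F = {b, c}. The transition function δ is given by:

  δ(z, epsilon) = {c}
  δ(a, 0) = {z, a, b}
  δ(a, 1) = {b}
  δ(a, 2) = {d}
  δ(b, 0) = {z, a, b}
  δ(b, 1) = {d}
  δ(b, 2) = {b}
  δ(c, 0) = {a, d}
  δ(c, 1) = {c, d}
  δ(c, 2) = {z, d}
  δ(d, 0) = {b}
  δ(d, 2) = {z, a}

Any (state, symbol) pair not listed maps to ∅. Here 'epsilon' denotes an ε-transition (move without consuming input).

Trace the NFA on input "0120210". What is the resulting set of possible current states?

{a, b, d}

Start: ε-closure({z}) = {z, c}.
Read '0': {z, c} → {a, d}.
Read '1': {a, d} → {b}.
Read '2': {b} → {b}.
Read '0': {b} → {z, a, b, c}.
Read '2': {z, a, b, c} → {z, b, c, d}.
Read '1': {z, b, c, d} → {c, d}.
Read '0': {c, d} → {a, b, d}.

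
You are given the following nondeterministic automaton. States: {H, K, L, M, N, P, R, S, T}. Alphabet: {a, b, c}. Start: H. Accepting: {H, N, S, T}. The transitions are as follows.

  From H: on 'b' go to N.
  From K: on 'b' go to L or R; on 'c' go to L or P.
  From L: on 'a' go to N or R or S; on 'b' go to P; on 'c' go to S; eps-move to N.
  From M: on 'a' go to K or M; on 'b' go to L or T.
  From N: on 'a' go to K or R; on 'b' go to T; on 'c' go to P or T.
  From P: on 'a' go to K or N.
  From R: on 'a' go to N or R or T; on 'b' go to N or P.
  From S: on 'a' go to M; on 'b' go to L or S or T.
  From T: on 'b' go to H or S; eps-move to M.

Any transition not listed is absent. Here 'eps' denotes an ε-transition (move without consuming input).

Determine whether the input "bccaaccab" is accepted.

Start in {H}.
Read 'b': {H} → {N}.
Read 'c': {N} → {M, P, T}.
Read 'c': {M, P, T} → ∅.
The set is empty and remains empty for the remaining 6 symbols.
The final set ∅ contains no accepting state.

No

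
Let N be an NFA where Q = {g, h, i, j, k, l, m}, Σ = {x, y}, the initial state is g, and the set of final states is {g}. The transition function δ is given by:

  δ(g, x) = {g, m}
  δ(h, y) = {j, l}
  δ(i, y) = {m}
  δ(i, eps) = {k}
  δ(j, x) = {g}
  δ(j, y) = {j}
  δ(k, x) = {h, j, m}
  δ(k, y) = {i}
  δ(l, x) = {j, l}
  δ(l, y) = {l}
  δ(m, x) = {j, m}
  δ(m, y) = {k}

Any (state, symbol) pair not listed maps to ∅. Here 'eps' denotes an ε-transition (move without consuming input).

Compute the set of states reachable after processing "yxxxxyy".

Start in {g}.
Read 'y': g→∅; now ∅.
The set is empty and remains empty for the remaining 6 symbols.

∅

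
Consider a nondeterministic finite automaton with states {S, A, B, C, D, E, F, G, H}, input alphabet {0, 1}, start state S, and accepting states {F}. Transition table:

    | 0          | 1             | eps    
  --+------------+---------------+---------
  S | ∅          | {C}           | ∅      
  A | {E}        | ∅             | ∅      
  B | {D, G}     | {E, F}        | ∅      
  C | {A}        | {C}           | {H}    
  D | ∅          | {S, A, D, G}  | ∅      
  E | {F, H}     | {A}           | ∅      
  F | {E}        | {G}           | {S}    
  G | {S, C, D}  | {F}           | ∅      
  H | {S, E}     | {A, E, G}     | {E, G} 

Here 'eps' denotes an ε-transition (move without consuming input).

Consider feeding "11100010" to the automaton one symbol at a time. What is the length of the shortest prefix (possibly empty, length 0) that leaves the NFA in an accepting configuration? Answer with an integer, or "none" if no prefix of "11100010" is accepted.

2

Start in {S}.
Read '1': {S} → {C, E, G, H}.
Read '1': {C, E, G, H} → {S, A, C, E, F, G, H}.
None of the earlier sets intersect F, but {S, A, C, E, F, G, H} does.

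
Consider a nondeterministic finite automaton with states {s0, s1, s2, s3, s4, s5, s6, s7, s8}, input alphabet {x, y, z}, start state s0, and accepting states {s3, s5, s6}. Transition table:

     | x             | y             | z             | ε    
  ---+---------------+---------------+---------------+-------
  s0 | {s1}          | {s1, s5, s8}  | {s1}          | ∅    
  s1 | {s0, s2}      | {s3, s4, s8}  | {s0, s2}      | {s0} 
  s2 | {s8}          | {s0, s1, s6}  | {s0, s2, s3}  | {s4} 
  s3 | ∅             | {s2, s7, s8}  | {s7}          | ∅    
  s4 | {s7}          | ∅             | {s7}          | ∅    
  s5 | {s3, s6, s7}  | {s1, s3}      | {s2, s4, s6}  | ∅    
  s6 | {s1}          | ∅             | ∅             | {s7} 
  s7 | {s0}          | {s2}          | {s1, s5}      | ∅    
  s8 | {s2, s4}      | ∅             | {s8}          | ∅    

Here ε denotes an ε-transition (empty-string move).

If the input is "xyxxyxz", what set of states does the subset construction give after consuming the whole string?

{s0, s1, s2, s3, s4, s5, s7, s8}

Start in {s0}.
Read 'x': {s0} → {s0, s1}.
Read 'y': {s0, s1} → {s0, s1, s3, s4, s5, s8}.
Read 'x': {s0, s1, s3, s4, s5, s8} → {s0, s1, s2, s3, s4, s6, s7}.
Read 'x': {s0, s1, s2, s3, s4, s6, s7} → {s0, s1, s2, s4, s7, s8}.
Read 'y': {s0, s1, s2, s4, s7, s8} → {s0, s1, s2, s3, s4, s5, s6, s7, s8}.
Read 'x': {s0, s1, s2, s3, s4, s5, s6, s7, s8} → {s0, s1, s2, s3, s4, s6, s7, s8}.
Read 'z': {s0, s1, s2, s3, s4, s6, s7, s8} → {s0, s1, s2, s3, s4, s5, s7, s8}.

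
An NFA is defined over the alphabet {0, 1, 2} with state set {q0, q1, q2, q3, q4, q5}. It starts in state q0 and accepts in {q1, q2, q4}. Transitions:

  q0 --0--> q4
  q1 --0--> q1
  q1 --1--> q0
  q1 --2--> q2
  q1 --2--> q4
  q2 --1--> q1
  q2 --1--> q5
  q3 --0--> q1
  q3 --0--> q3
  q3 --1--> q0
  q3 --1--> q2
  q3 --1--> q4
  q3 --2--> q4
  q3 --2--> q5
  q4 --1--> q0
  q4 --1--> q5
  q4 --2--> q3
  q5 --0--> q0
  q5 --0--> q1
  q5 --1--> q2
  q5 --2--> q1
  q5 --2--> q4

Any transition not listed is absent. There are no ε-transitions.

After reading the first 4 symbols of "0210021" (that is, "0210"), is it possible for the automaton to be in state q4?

Yes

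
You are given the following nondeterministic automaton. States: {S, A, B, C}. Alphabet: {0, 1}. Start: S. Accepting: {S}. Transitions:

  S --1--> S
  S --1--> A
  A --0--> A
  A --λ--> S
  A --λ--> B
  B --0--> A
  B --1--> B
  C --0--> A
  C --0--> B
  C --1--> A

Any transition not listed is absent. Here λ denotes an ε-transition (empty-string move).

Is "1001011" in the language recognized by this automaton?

Start in {S}.
Read '1': S→{S, A}; union {S, A}; ε-closure = {S, A, B}.
Read '0': S→∅, A→{A}, B→{A}; union {A}; ε-closure = {S, A, B}.
Read '0': S→∅, A→{A}, B→{A}; union {A}; ε-closure = {S, A, B}.
Read '1': S→{S, A}, A→∅, B→{B}; now {S, A, B}.
Read '0': S→∅, A→{A}, B→{A}; union {A}; ε-closure = {S, A, B}.
Read '1': S→{S, A}, A→∅, B→{B}; now {S, A, B}.
Read '1': S→{S, A}, A→∅, B→{B}; now {S, A, B}.
The final set {S, A, B} contains the accepting state S.

Yes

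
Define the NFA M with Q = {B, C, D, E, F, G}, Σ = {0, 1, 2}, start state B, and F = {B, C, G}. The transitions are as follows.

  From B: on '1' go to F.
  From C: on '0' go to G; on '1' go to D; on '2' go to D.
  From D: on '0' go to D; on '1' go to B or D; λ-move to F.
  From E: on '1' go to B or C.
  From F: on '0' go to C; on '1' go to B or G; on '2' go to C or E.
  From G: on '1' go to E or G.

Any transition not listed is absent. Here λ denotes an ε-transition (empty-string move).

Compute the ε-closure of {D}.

{D, F}

Begin with {D}.
ε-move D → F; add F.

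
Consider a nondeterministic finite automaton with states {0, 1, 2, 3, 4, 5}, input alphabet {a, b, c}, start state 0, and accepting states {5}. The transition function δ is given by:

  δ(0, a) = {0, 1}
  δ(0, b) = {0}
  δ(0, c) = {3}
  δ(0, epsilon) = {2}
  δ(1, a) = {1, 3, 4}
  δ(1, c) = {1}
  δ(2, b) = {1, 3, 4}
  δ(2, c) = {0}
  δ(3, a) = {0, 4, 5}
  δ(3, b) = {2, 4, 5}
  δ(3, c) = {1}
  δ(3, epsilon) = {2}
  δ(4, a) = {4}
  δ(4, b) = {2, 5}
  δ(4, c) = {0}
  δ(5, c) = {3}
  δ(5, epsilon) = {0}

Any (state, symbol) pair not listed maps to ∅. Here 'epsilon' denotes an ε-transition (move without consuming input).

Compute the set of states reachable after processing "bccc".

{0, 1, 2, 3}

Start: ε-closure({0}) = {0, 2}.
Read 'b': {0, 2} → {0, 1, 2, 3, 4}.
Read 'c': {0, 1, 2, 3, 4} → {0, 1, 2, 3}.
Read 'c': {0, 1, 2, 3} → {0, 1, 2, 3}.
Read 'c': {0, 1, 2, 3} → {0, 1, 2, 3}.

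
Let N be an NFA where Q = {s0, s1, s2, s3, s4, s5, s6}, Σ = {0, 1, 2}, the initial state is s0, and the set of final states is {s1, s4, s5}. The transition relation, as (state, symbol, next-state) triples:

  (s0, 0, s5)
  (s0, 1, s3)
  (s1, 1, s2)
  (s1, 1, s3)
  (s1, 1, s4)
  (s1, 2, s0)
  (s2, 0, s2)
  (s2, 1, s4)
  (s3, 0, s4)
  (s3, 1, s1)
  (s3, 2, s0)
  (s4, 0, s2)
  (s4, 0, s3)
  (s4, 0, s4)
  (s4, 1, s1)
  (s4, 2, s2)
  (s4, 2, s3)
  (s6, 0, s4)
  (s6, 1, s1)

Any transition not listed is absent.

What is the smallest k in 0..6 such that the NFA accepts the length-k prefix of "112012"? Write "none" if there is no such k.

2

Start in {s0}.
Read '1': s0→{s3}; now {s3}.
Read '1': s3→{s1}; now {s1}.
None of the earlier sets intersect F, but {s1} does.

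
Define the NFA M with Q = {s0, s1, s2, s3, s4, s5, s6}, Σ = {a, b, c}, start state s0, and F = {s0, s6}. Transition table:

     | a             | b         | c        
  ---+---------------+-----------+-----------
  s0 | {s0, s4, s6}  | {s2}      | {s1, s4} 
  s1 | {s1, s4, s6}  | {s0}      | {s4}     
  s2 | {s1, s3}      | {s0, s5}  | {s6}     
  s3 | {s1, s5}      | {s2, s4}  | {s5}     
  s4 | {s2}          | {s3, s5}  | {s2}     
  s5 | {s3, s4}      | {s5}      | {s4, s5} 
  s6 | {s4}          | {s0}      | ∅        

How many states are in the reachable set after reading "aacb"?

3

Start in {s0}.
Read 'a': s0→{s0, s4, s6}; now {s0, s4, s6}.
Read 'a': s0→{s0, s4, s6}, s4→{s2}, s6→{s4}; now {s0, s2, s4, s6}.
Read 'c': s0→{s1, s4}, s2→{s6}, s4→{s2}, s6→∅; now {s1, s2, s4, s6}.
Read 'b': s1→{s0}, s2→{s0, s5}, s4→{s3, s5}, s6→{s0}; now {s0, s3, s5}.
That set has 3 states.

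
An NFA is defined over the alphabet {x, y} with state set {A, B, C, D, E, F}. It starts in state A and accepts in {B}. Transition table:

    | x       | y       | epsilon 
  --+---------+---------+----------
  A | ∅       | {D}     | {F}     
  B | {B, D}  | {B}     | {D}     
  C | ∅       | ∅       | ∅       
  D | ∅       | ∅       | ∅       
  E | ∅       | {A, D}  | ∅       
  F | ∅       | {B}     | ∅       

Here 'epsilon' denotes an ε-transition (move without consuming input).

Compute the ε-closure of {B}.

{B, D}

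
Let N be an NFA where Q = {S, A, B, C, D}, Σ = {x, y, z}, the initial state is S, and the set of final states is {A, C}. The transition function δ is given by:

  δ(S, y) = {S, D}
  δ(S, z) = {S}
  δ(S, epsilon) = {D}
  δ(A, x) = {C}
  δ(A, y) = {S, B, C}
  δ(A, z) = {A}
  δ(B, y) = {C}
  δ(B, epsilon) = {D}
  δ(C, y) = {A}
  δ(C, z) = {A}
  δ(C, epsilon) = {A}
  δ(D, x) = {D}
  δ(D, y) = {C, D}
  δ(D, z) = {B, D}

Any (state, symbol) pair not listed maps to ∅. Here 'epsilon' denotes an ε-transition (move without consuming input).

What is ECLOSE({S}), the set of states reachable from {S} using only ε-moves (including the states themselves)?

{S, D}

Begin with {S}.
ε-move S → D; add D.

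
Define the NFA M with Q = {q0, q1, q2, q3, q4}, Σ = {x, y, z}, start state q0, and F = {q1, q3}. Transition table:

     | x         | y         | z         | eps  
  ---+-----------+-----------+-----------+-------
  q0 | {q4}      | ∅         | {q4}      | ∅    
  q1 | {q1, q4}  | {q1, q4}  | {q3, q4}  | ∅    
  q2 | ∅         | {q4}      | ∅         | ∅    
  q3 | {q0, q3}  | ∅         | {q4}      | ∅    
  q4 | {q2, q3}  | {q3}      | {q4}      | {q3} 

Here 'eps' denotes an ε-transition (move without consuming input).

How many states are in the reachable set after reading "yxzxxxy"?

Start in {q0}.
Read 'y': {q0} → ∅.
The set is empty and remains empty for the remaining 6 symbols.
That set has 0 states.

0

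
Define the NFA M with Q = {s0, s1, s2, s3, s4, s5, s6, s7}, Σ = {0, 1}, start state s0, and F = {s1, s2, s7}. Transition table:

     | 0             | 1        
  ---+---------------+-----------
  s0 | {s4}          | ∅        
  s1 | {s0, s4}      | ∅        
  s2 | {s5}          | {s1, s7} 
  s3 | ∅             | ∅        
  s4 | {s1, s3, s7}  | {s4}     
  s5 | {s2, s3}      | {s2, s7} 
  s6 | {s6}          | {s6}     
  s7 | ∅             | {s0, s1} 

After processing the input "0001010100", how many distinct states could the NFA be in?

2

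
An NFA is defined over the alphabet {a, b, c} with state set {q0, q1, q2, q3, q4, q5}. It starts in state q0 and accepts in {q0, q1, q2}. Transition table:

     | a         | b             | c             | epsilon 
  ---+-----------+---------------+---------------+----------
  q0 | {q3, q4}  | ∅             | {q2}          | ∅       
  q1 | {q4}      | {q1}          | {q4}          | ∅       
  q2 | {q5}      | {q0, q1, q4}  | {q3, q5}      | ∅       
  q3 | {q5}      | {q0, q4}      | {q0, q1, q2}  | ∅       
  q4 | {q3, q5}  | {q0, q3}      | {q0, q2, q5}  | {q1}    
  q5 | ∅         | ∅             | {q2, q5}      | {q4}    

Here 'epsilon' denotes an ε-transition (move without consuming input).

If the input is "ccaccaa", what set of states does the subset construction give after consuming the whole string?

{q1, q3, q4, q5}

Start in {q0}.
Read 'c': q0→{q2}; now {q2}.
Read 'c': q2→{q3, q5}; union {q3, q5}; ε-closure = {q1, q3, q4, q5}.
Read 'a': q1→{q4}, q3→{q5}, q4→{q3, q5}, q5→∅; union {q3, q4, q5}; ε-closure = {q1, q3, q4, q5}.
Read 'c': q1→{q4}, q3→{q0, q1, q2}, q4→{q0, q2, q5}, q5→{q2, q5}; now {q0, q1, q2, q4, q5}.
Read 'c': q0→{q2}, q1→{q4}, q2→{q3, q5}, q4→{q0, q2, q5}, q5→{q2, q5}; union {q0, q2, q3, q4, q5}; ε-closure = {q0, q1, q2, q3, q4, q5}.
Read 'a': q0→{q3, q4}, q1→{q4}, q2→{q5}, q3→{q5}, q4→{q3, q5}, q5→∅; union {q3, q4, q5}; ε-closure = {q1, q3, q4, q5}.
Read 'a': q1→{q4}, q3→{q5}, q4→{q3, q5}, q5→∅; union {q3, q4, q5}; ε-closure = {q1, q3, q4, q5}.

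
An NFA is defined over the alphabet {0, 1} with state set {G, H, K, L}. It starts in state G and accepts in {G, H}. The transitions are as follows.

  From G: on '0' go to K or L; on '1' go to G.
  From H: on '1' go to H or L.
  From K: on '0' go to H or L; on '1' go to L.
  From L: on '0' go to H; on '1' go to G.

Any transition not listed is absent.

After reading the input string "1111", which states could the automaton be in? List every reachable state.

Start in {G}.
Read '1': G→{G}; now {G}.
Read '1': G→{G}; now {G}.
Read '1': G→{G}; now {G}.
Read '1': G→{G}; now {G}.

{G}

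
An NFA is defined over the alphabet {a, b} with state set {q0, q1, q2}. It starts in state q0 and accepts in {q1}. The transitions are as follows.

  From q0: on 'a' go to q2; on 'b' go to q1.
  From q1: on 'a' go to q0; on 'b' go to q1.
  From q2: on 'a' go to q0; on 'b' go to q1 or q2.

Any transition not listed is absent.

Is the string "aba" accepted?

Start in {q0}.
Read 'a': q0→{q2}; now {q2}.
Read 'b': q2→{q1, q2}; now {q1, q2}.
Read 'a': q1→{q0}, q2→{q0}; now {q0}.
The final set {q0} contains no accepting state.

No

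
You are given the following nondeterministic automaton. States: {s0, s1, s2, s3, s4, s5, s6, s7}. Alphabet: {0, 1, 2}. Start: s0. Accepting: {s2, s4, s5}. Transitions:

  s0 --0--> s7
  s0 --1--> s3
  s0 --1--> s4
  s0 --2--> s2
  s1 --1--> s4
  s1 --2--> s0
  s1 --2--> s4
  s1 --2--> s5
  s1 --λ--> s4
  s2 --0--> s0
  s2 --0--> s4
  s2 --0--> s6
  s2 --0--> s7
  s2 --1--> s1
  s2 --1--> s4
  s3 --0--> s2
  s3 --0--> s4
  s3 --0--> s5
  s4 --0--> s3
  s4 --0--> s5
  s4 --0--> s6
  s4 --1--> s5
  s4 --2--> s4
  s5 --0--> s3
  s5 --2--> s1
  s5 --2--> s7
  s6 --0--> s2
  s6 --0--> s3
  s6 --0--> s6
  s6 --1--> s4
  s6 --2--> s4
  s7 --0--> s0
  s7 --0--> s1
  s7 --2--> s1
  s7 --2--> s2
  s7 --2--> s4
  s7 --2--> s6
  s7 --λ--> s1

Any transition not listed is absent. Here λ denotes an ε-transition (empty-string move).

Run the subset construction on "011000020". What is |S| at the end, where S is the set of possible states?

8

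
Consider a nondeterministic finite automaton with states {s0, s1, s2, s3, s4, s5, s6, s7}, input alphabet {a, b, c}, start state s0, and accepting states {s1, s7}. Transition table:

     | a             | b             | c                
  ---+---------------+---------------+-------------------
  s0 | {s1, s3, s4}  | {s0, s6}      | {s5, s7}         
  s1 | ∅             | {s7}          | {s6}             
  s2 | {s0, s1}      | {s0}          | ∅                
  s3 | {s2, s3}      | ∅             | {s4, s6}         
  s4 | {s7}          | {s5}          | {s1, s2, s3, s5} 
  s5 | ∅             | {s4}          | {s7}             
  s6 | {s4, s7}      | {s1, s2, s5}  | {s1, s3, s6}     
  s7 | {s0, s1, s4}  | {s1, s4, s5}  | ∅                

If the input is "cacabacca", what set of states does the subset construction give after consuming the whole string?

Start in {s0}.
Read 'c': s0→{s5, s7}; now {s5, s7}.
Read 'a': s5→∅, s7→{s0, s1, s4}; now {s0, s1, s4}.
Read 'c': s0→{s5, s7}, s1→{s6}, s4→{s1, s2, s3, s5}; now {s1, s2, s3, s5, s6, s7}.
Read 'a': s1→∅, s2→{s0, s1}, s3→{s2, s3}, s5→∅, s6→{s4, s7}, s7→{s0, s1, s4}; now {s0, s1, s2, s3, s4, s7}.
Read 'b': s0→{s0, s6}, s1→{s7}, s2→{s0}, s3→∅, s4→{s5}, s7→{s1, s4, s5}; now {s0, s1, s4, s5, s6, s7}.
Read 'a': s0→{s1, s3, s4}, s1→∅, s4→{s7}, s5→∅, s6→{s4, s7}, s7→{s0, s1, s4}; now {s0, s1, s3, s4, s7}.
Read 'c': s0→{s5, s7}, s1→{s6}, s3→{s4, s6}, s4→{s1, s2, s3, s5}, s7→∅; now {s1, s2, s3, s4, s5, s6, s7}.
Read 'c': s1→{s6}, s2→∅, s3→{s4, s6}, s4→{s1, s2, s3, s5}, s5→{s7}, s6→{s1, s3, s6}, s7→∅; now {s1, s2, s3, s4, s5, s6, s7}.
Read 'a': s1→∅, s2→{s0, s1}, s3→{s2, s3}, s4→{s7}, s5→∅, s6→{s4, s7}, s7→{s0, s1, s4}; now {s0, s1, s2, s3, s4, s7}.

{s0, s1, s2, s3, s4, s7}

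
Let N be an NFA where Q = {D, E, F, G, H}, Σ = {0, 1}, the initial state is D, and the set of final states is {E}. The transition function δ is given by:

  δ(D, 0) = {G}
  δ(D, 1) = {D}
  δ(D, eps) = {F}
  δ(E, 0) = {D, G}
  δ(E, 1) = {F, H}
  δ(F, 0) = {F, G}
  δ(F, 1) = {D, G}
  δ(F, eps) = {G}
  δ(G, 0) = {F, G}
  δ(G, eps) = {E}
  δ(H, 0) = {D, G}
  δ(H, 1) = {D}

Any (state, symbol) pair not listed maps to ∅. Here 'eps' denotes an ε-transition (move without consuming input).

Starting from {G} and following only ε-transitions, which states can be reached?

Begin with {G}.
ε-move G → E; add E.

{E, G}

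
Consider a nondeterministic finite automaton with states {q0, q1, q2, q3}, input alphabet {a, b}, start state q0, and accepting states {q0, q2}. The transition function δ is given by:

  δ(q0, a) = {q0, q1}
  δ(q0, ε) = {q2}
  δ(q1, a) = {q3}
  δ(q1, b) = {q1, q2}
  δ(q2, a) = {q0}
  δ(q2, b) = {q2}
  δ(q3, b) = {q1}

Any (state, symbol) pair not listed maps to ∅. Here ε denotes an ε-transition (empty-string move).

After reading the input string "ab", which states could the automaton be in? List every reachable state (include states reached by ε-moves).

{q1, q2}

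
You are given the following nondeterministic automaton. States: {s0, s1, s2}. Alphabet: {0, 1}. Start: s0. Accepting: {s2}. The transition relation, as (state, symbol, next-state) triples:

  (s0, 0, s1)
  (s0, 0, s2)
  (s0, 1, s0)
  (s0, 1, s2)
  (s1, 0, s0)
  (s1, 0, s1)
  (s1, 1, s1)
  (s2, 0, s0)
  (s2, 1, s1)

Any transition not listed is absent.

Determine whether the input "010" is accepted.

No

Start in {s0}.
Read '0': s0→{s1, s2}; now {s1, s2}.
Read '1': s1→{s1}, s2→{s1}; now {s1}.
Read '0': s1→{s0, s1}; now {s0, s1}.
The final set {s0, s1} contains no accepting state.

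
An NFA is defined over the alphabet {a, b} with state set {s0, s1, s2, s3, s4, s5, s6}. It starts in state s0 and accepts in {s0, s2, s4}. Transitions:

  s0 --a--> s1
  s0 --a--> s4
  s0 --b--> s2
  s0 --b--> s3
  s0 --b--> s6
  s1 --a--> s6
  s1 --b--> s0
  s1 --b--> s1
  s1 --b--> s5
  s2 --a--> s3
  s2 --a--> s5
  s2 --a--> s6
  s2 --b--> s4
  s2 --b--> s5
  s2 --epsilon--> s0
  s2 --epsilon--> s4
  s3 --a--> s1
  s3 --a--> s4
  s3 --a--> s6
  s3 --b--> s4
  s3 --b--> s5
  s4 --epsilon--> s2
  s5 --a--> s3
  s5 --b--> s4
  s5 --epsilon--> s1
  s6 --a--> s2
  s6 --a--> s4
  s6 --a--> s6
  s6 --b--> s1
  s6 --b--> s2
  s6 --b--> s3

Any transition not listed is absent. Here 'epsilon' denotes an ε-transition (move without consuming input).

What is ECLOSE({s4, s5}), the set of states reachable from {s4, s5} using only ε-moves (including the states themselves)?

Begin with {s4, s5}.
ε-move s4 → s2; add s2.
ε-move s2 → s0; add s0.
ε-move s5 → s1; add s1.

{s0, s1, s2, s4, s5}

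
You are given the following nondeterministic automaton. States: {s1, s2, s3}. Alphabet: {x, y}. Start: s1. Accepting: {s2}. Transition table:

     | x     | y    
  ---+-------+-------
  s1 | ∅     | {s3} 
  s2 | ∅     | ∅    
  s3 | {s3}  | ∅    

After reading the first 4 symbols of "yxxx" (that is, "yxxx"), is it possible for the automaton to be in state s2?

Start in {s1}.
Read 'y': {s1} → {s3}.
Read 'x': {s3} → {s3}.
Read 'x': {s3} → {s3}.
Read 'x': {s3} → {s3}.
State s2 is not in {s3}.

No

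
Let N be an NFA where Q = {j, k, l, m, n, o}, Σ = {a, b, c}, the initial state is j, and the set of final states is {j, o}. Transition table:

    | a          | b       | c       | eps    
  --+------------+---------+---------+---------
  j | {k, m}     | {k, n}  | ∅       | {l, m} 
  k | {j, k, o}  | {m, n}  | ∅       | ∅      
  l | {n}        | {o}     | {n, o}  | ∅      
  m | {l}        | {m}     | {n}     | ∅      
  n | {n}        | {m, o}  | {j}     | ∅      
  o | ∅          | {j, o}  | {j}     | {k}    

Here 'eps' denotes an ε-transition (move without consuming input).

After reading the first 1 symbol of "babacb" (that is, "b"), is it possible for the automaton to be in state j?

No

Start: ε-closure({j}) = {j, l, m}.
Read 'b': j→{k, n}, l→{o}, m→{m}; now {k, m, n, o}.
State j is not in {k, m, n, o}.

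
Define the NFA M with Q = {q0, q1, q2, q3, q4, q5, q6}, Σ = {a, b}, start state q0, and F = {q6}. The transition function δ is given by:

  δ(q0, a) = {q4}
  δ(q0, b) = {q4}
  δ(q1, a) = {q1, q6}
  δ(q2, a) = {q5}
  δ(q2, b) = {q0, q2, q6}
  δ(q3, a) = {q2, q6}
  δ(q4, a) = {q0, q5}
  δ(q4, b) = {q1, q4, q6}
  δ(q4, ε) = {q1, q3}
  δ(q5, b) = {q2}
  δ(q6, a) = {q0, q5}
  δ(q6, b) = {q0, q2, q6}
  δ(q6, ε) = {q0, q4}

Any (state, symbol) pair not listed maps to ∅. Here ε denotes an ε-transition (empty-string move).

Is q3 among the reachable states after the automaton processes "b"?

Start in {q0}.
Read 'b': {q0} → {q1, q3, q4}.
State q3 is in {q1, q3, q4}.

Yes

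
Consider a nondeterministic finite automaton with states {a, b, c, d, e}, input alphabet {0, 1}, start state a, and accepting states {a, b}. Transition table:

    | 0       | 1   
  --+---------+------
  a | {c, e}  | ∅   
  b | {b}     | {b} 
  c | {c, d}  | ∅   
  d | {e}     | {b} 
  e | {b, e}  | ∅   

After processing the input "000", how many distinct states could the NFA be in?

4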